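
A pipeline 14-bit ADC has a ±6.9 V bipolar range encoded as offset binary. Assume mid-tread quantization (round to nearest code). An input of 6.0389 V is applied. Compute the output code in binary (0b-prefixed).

code 0b11110000000010 (decimal 15362)

With 16384 levels over 13.8 V, one step is 0.842 mV.
(V_in − V_low)/LSB = (6.0389 − (−6.9)) / 0.000842285 = 15361.662.
Round → code 15362.
In binary (0b-prefixed): 0b11110000000010.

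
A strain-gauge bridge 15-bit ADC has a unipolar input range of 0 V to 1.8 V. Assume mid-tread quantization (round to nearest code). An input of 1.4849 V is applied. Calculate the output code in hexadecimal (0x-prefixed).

code 0x6998 (decimal 27032)

Full-scale span = 1.8 V; LSB = 1.8/2^15 = 54.93 µV.
Input sits at 27031.780 steps above V_low.
Round → code 27032.
In hexadecimal (0x-prefixed): 0x6998.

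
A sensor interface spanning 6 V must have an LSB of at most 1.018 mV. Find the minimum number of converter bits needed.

13 bits

Number of steps required ≥ 6 V / 1.018 mV = 5893.91.
Need 2^N ≥ 5893.91; 2^12 = 4096, 2^13 = 8192.
Minimum N = 13.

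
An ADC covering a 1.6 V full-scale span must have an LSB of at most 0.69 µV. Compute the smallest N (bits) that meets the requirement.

22 bits

Number of steps required ≥ 1.6 V / 0.69 µV = 2318840.58.
Need 2^N ≥ 2318840.58; 2^21 = 2097152, 2^22 = 4194304.
Minimum N = 22.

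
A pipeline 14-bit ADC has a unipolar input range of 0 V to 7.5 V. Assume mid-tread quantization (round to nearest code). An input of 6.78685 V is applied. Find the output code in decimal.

code 14826

LSB = 7.5 V / 16384 = 457.76 µV.
Input sits at 14826.100 steps above V_low.
Round → code 14826.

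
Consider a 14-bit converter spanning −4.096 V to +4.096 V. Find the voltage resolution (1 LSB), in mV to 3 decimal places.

0.500 mV

Full-scale span = 8.192 V.
LSB = 8.192 / 2^14 = 8.192 / 16384 = 0.0005 V = 0.500 mV.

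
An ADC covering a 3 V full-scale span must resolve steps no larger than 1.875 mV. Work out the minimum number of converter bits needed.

11 bits

Number of steps required ≥ 3 V / 1.875 mV = 1600.00.
Need 2^N ≥ 1600.00; 2^10 = 1024, 2^11 = 2048.
Minimum N = 11.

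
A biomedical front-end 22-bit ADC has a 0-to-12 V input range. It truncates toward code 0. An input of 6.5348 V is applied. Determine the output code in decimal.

With 4194304 levels over 12 V, one step is 2.86 µV.
Input sits at 2284078.148 steps above V_low.
Floor → code 2284078.

code 2284078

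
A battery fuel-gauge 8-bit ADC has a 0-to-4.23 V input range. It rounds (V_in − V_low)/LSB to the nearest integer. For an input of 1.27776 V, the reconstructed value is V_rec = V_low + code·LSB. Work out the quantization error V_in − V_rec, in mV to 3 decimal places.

5.455 mV

Step size: 4.23 V ÷ 2^8 = 16.523 mV.
(1.27776 − 0)/0.0165234 = 77.3302; round gives code 77.
Reconstructed: 1.2723047 V.
Difference: 0.00545531 V → 5.455 mV.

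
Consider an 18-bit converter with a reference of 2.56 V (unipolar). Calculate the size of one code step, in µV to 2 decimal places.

9.77 µV

Full-scale span = 2.56 V.
LSB = 2.56 / 2^18 = 2.56 / 262144 = 9.76563e-06 V = 9.77 µV.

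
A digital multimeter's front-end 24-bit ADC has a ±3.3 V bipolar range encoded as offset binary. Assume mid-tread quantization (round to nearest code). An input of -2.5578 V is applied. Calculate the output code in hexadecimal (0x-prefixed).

With 16777216 levels over 6.6 V, one step is 0.39 µV.
(-2.5578 − (−3.3)) / 3.93391e-07 = 1886674.199 LSBs.
Round → code 1886674.
In hexadecimal (0x-prefixed): 0x1CC9D2.

code 0x1CC9D2 (decimal 1886674)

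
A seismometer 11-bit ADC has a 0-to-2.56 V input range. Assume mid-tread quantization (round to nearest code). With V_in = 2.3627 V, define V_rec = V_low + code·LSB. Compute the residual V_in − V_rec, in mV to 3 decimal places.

0.200 mV

Step size: 2.56 V ÷ 2^11 = 1.250 mV.
(2.3627 − 0)/0.00125 = 1890.1600; round gives code 1890.
V_rec = 0 + 1890·0.00125 = 2.3625 V.
Difference: 0.0002 V → 0.200 mV.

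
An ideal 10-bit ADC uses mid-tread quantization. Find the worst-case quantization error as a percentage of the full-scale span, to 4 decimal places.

0.0488 %

Rounding → worst-case error = ½ LSB = V_FS/2^11, so 100/2048 = 0.0488281 % of full scale.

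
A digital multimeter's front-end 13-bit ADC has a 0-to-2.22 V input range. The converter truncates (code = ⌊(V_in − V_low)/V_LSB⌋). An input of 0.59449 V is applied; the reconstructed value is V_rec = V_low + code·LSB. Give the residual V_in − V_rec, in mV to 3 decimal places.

One LSB is 2.22 V / 8192 = 271.00 µV.
(V_in − V_low)/LSB = (0.59449 − 0)/0.000270996 = 2193.7217 → code 2193 (floor).
V_rec = 0 + 2193·0.000270996 = 0.59429443 V.
V_in − V_rec = 0.000195566 V = 0.196 mV.

0.196 mV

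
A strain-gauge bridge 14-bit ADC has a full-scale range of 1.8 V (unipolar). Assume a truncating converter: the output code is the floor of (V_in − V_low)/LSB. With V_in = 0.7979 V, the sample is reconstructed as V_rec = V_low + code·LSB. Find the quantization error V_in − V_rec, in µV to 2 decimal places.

Step size: 1.8 V ÷ 2^14 = 109.86 µV.
(V_in − V_low)/LSB = (0.7979 − 0)/0.000109863 = 7262.6631 → code 7262 (floor).
Code 7262 maps back to 0 + 7262×0.000109863 V = 0.79782715 V.
Error = 0.7979 − 0.79782715 = 7.28516e-05 V = 72.85 µV.

72.85 µV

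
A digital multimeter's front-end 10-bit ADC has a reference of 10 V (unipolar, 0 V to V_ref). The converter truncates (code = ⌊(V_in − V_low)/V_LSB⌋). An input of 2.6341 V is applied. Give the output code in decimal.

code 269

Full-scale span = 10 V; LSB = 10/2^10 = 9.766 mV.
(2.6341 − 0) / 0.00976562 = 269.732 LSBs.
Floor → code 269.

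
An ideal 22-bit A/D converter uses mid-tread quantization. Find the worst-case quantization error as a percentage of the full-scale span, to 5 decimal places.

0.00001 %

Rounding → worst-case error = ½ LSB = V_FS/2^23, so 100/8388608 = 1.19209e-05 % of full scale.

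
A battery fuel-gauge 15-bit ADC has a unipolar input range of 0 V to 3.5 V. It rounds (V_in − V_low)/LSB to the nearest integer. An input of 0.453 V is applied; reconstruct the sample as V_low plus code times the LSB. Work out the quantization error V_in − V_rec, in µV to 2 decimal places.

Step size: 3.5 V ÷ 2^15 = 106.81 µV.
Scaled input = 4241.1154 LSBs, so code = 4241.
Reconstructed: 0.45298767 V.
V_in − V_rec = 1.23291e-05 V = 12.33 µV.

12.33 µV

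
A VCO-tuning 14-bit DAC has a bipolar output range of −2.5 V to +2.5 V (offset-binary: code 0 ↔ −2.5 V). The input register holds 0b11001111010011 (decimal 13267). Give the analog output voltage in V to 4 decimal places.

1.5488 V

LSB = 5 V / 2^14 = 305.18 µV.
Code 0b11001111010011 = 13267 decimal.
V_out = (−2.5) + 13267 × 0.000305176 V = 1.54877 V.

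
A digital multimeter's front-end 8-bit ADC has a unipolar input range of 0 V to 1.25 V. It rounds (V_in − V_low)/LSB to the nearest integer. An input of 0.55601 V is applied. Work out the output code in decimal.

LSB = 1.25 V / 256 = 4.883 mV.
(0.55601 − 0) / 0.00488281 = 113.871 LSBs.
round(113.871) = 114.

code 114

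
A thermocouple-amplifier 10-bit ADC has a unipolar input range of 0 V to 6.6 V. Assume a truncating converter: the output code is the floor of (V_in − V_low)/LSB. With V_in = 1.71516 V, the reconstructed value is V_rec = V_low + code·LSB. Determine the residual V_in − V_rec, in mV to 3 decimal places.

Step size: 6.6 V ÷ 2^10 = 6.445 mV.
(1.71516 − 0)/0.00644531 = 266.1097; ⌊·⌋ gives code 266.
Code 266 maps back to 0 + 266×0.00644531 V = 1.7144531 V.
Error = 1.71516 − 1.7144531 = 0.000706875 V = 0.707 mV.

0.707 mV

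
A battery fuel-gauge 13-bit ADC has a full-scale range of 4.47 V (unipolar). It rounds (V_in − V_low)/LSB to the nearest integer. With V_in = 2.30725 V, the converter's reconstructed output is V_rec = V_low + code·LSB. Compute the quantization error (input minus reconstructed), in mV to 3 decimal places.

0.224 mV

Step size: 4.47 V ÷ 2^13 = 0.546 mV.
(V_in − V_low)/LSB = (2.30725 − 0)/0.000545654 = 4228.4098 → code 4228 (round).
Code 4228 maps back to 0 + 4228×0.000545654 V = 2.3070264 V.
Difference: 0.000223633 V → 0.224 mV.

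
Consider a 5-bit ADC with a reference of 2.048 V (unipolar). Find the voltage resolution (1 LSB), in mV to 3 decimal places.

64.000 mV

Full-scale span = 2.048 V.
LSB = 2.048 / 2^5 = 2.048 / 32 = 0.064 V = 64.000 mV.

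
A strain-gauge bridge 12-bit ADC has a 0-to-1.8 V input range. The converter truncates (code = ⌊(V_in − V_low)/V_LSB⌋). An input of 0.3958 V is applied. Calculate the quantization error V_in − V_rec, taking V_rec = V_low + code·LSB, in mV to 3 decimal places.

One LSB is 1.8 V / 4096 = 439.45 µV.
(V_in − V_low)/LSB = (0.3958 − 0)/0.000439453 = 900.6649 → code 900 (floor).
Reconstructed: 0.39550781 V.
Difference: 0.000292188 V → 0.292 mV.

0.292 mV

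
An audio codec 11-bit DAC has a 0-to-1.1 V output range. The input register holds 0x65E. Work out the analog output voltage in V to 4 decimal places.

0.8755 V

LSB = 1.1 V / 2^11 = 0.537 mV.
Code 0x65E = 1630 decimal.
V_out = 0 + 1630 × 0.000537109 V = 0.875488 V.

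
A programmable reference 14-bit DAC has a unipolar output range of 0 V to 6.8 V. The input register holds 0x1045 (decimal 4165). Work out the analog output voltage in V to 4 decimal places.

LSB = 6.8 V / 2^14 = 415.04 µV.
Code 0x1045 = 4165 decimal.
V_out = 0 + 4165 × 0.000415039 V = 1.72864 V.

1.7286 V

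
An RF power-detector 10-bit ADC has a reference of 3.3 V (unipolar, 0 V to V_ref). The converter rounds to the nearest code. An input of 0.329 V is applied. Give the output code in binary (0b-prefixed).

code 0b1100110 (decimal 102)

LSB = 3.3 V / 1024 = 3.223 mV.
(V_in − V_low)/LSB = (0.329 − 0) / 0.00322266 = 102.090.
Round → code 102.
In binary (0b-prefixed): 0b1100110.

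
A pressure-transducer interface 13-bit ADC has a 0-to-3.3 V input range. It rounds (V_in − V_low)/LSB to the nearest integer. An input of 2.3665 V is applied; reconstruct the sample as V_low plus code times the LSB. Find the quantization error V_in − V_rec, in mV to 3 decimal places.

-0.138 mV

LSB = 3.3/2^13 = 402.83 µV.
(2.3665 − 0)/0.000402832 = 5874.6570; round gives code 5875.
Reconstructed: 2.3666382 V.
Error = 2.3665 − 2.3666382 = -0.000138184 V = -0.138 mV.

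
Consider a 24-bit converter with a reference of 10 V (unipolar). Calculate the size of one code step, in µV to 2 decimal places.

0.60 µV

Full-scale span = 10 V.
LSB = 10 / 2^24 = 10 / 16777216 = 5.96046e-07 V = 0.60 µV.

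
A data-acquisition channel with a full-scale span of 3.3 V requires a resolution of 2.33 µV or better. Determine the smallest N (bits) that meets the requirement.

Number of steps required ≥ 3.3 V / 2.33 µV = 1416309.01.
Need 2^N ≥ 1416309.01; 2^20 = 1048576, 2^21 = 2097152.
Minimum N = 21.

21 bits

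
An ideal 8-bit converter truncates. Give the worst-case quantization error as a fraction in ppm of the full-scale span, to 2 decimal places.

3906.25 ppm

Truncating → worst-case error = 1 LSB = V_FS/2^8, so 1e+06/256 = 3906.25 ppm of full scale.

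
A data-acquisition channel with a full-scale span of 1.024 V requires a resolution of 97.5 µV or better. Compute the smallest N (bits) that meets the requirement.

Number of steps required ≥ 1.024 V / 97.5 µV = 10502.56.
Need 2^N ≥ 10502.56; 2^13 = 8192, 2^14 = 16384.
Minimum N = 14.

14 bits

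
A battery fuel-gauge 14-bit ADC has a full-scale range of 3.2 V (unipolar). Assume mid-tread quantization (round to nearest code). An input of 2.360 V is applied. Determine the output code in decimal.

LSB = 3.2 V / 16384 = 195.31 µV.
(V_in − V_low)/LSB = (2.360 − 0) / 0.000195313 = 12083.200.
round(12083.200) = 12083.

code 12083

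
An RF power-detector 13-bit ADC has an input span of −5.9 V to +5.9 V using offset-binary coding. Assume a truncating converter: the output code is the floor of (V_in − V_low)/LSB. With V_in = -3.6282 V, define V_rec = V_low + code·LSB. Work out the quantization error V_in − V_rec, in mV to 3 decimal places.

0.242 mV

LSB = 11.8/2^13 = 1.440 mV.
Scaled input = 1577.1683 LSBs, so code = 1577.
V_rec = (−5.9) + 1577·0.00144043 = -3.6284424 V.
Difference: 0.000242383 V → 0.242 mV.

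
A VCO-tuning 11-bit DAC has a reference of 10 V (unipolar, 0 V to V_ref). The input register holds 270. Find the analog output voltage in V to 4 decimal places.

LSB = 10 V / 2^11 = 4.883 mV.
V_out = 0 + 270 × 0.00488281 V = 1.31836 V.

1.3184 V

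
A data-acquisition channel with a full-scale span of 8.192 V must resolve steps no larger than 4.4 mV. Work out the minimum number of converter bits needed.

Number of steps required ≥ 8.192 V / 4.4 mV = 1861.82.
Need 2^N ≥ 1861.82; 2^10 = 1024, 2^11 = 2048.
Minimum N = 11.

11 bits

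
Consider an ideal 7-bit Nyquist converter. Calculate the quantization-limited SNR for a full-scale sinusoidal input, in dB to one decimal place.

43.9 dB

SNR ≈ 6.02·N + 1.76 dB = 6.02·7 + 1.76 = 43.90 dB.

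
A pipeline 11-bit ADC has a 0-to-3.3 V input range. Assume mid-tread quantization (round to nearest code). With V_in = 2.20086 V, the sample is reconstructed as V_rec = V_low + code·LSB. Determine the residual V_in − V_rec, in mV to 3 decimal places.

LSB = 3.3/2^11 = 1.611 mV.
(V_in − V_low)/LSB = (2.20086 − 0)/0.00161133 = 1365.8671 → code 1366 (round).
V_rec = 0 + 1366·0.00161133 = 2.2010742 V.
Error = 2.20086 − 2.2010742 = -0.000214219 V = -0.214 mV.

-0.214 mV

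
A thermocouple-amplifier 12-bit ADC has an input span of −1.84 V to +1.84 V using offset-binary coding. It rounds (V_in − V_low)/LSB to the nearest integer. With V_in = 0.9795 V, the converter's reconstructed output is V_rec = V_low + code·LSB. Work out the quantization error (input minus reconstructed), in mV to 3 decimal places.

LSB = 3.68/2^12 = 0.898 mV.
Scaled input = 3138.2261 LSBs, so code = 3138.
Reconstructed: 0.97929687 V.
Difference: 0.000203125 V → 0.203 mV.

0.203 mV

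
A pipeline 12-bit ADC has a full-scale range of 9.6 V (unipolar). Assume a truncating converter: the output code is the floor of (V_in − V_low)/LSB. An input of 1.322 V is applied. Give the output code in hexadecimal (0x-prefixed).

Full-scale span = 9.6 V; LSB = 9.6/2^12 = 2.344 mV.
Input sits at 564.053 steps above V_low.
So the output code is 564.
In hexadecimal (0x-prefixed): 0x234.

code 0x234 (decimal 564)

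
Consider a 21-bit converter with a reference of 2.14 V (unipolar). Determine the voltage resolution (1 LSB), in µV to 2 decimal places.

1.02 µV

Full-scale span = 2.14 V.
LSB = 2.14 / 2^21 = 2.14 / 2097152 = 1.02043e-06 V = 1.02 µV.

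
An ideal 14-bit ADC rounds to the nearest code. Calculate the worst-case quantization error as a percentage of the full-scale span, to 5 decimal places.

0.00305 %

Rounding → worst-case error = ½ LSB = V_FS/2^15, so 100/32768 = 0.00305176 % of full scale.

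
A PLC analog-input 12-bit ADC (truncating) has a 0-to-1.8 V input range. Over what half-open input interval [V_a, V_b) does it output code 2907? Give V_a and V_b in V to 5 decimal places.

LSB = 1.8/2^12 = 439.45 µV.
V_a = V_low + 2907·LSB = 1.27749 V; V_b = V_low + 2908·LSB = 1.27793 V.

[1.27749 V, 1.27793 V)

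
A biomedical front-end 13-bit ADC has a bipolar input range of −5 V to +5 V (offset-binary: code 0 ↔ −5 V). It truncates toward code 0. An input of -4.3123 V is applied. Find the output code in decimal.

LSB = 10 V / 8192 = 1.221 mV.
(V_in − V_low)/LSB = (-4.3123 − (−5)) / 0.0012207 = 563.364.
So the output code is 563.

code 563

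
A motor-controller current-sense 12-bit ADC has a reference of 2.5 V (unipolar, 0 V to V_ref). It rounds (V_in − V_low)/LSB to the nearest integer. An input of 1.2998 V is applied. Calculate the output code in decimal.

code 2130

With 4096 levels over 2.5 V, one step is 0.610 mV.
(V_in − V_low)/LSB = (1.2998 − 0) / 0.000610352 = 2129.592.
round(2129.592) = 2130.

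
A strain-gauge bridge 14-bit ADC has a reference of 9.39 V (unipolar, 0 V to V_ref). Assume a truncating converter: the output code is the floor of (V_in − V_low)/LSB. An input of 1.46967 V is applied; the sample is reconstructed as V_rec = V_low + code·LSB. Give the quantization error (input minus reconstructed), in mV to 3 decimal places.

One LSB is 9.39 V / 16384 = 0.573 mV.
Scaled input = 2564.3316 LSBs, so code = 2564.
Reconstructed: 1.46948 V.
Difference: 0.00019002 V → 0.190 mV.

0.190 mV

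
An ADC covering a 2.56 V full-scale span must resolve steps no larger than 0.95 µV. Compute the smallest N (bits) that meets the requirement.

Number of steps required ≥ 2.56 V / 0.95 µV = 2694736.84.
Need 2^N ≥ 2694736.84; 2^21 = 2097152, 2^22 = 4194304.
Minimum N = 22.

22 bits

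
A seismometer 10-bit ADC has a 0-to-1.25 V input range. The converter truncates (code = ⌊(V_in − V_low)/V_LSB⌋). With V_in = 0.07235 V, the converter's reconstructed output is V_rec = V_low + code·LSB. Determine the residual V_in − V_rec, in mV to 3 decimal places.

LSB = 1.25/2^10 = 1.221 mV.
(V_in − V_low)/LSB = (0.07235 − 0)/0.0012207 = 59.2691 → code 59 (floor).
Code 59 maps back to 0 + 59×0.0012207 V = 0.072021484 V.
Difference: 0.000328516 V → 0.329 mV.

0.329 mV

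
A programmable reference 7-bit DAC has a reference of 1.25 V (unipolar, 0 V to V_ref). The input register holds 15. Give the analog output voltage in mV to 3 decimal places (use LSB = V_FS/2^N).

LSB = 1.25 V / 2^7 = 9.766 mV.
V_out = 0 + 15 × 0.00976562 V = 0.146484 V.
= 146.484 mV.

146.484 mV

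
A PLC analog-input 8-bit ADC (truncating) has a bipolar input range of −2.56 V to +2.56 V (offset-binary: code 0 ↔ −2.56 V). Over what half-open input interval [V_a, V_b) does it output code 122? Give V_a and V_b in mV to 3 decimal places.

LSB = 5.12/2^8 = 20.000 mV.
V_a = V_low + 122·LSB = -0.12 V; V_b = V_low + 123·LSB = -0.1 V.

[-120.000 mV, -100.000 mV)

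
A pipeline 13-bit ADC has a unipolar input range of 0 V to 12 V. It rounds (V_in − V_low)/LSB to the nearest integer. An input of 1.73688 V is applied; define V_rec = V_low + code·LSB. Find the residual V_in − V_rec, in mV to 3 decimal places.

One LSB is 12 V / 8192 = 1.465 mV.
Scaled input = 1185.7101 LSBs, so code = 1186.
V_rec = 0 + 1186·0.00146484 = 1.7373047 V.
Difference: -0.000424687 V → -0.425 mV.

-0.425 mV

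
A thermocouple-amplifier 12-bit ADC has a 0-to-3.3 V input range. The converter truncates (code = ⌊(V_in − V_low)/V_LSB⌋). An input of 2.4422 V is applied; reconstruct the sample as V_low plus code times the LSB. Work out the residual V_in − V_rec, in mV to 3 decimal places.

LSB = 3.3/2^12 = 0.806 mV.
Scaled input = 3031.2882 LSBs, so code = 3031.
V_rec = 0 + 3031·0.000805664 = 2.4419678 V.
V_in − V_rec = 0.000232227 V = 0.232 mV.

0.232 mV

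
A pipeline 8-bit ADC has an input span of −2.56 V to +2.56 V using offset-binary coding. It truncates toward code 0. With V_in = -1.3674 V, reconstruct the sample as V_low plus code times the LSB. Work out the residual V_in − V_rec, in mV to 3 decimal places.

12.600 mV

LSB = 5.12/2^8 = 20.000 mV.
(V_in − V_low)/LSB = (-1.3674 − (−2.56))/0.02 = 59.6300 → code 59 (floor).
Code 59 maps back to (−2.56) + 59×0.02 V = -1.38 V.
Difference: 0.0126 V → 12.600 mV.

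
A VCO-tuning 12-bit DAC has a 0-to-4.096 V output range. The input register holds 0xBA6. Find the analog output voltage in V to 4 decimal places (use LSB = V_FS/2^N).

2.9820 V

LSB = 4.096 V / 2^12 = 1.000 mV.
Code 0xBA6 = 2982 decimal.
V_out = 0 + 2982 × 0.001 V = 2.982 V.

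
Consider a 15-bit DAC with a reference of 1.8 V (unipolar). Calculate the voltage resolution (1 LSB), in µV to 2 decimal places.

Full-scale span = 1.8 V.
LSB = 1.8 / 2^15 = 1.8 / 32768 = 5.49316e-05 V = 54.93 µV.

54.93 µV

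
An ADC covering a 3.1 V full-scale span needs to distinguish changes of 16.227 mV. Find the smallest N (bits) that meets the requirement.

Number of steps required ≥ 3.1 V / 16.227 mV = 191.04.
Need 2^N ≥ 191.04; 2^7 = 128, 2^8 = 256.
Minimum N = 8.

8 bits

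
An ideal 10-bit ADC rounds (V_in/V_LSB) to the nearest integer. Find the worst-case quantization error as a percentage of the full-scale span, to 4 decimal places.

Rounding → worst-case error = ½ LSB = V_FS/2^11, so 100/2048 = 0.0488281 % of full scale.

0.0488 %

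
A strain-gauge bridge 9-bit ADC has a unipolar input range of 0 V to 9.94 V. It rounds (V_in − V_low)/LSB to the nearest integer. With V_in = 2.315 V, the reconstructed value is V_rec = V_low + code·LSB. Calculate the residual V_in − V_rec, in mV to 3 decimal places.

One LSB is 9.94 V / 512 = 19.414 mV.
(2.315 − 0)/0.0194141 = 119.2435; round gives code 119.
V_rec = 0 + 119·0.0194141 = 2.3102734 V.
Error = 2.315 − 2.3102734 = 0.00472656 V = 4.727 mV.

4.727 mV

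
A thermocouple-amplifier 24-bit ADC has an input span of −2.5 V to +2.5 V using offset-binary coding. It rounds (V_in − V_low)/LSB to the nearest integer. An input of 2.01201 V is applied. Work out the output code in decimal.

code 15139793

Full-scale span = 5 V; LSB = 5/2^24 = 0.30 µV.
(2.01201 − (−2.5)) / 2.98023e-07 = 15139793.273 LSBs.
Round → code 15139793.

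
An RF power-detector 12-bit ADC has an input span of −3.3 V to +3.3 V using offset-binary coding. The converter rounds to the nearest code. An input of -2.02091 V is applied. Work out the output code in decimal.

LSB = 6.6 V / 4096 = 1.611 mV.
Input sits at 793.811 steps above V_low.
So the output code is 794.

code 794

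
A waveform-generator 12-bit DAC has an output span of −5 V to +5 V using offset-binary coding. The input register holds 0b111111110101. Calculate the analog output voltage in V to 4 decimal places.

4.9731 V

LSB = 10 V / 2^12 = 2.441 mV.
Code 0b111111110101 = 4085 decimal.
V_out = (−5) + 4085 × 0.00244141 V = 4.97314 V.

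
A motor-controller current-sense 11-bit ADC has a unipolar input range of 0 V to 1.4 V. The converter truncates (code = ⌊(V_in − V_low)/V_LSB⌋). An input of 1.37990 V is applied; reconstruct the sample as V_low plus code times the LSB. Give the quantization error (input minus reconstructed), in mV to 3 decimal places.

0.408 mV

Step size: 1.4 V ÷ 2^11 = 0.684 mV.
Scaled input = 2018.5966 LSBs, so code = 2018.
Reconstructed: 1.3794922 V.
Difference: 0.000407813 V → 0.408 mV.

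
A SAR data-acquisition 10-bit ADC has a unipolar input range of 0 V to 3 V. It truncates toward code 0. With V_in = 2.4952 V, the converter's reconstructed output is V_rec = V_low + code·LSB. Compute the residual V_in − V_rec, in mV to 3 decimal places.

2.036 mV

Step size: 3 V ÷ 2^10 = 2.930 mV.
(2.4952 − 0)/0.00292969 = 851.6949; ⌊·⌋ gives code 851.
Reconstructed: 2.4931641 V.
Difference: 0.00203594 V → 2.036 mV.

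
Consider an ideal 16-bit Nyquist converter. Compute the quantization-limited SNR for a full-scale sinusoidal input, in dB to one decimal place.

SNR ≈ 6.02·N + 1.76 dB = 6.02·16 + 1.76 = 98.08 dB.

98.1 dB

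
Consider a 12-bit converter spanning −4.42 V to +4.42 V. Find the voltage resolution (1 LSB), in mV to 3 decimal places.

2.158 mV

Full-scale span = 8.84 V.
LSB = 8.84 / 2^12 = 8.84 / 4096 = 0.0021582 V = 2.158 mV.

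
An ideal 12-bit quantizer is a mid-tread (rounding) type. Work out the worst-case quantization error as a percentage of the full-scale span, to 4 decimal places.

0.0122 %

Rounding → worst-case error = ½ LSB = V_FS/2^13, so 100/8192 = 0.012207 % of full scale.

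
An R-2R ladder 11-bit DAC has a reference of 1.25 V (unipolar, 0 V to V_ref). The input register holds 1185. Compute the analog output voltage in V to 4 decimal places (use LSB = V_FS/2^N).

0.7233 V

LSB = 1.25 V / 2^11 = 0.610 mV.
V_out = 0 + 1185 × 0.000610352 V = 0.723267 V.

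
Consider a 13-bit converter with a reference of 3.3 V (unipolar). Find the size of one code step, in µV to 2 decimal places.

Full-scale span = 3.3 V.
LSB = 3.3 / 2^13 = 3.3 / 8192 = 0.000402832 V = 402.83 µV.

402.83 µV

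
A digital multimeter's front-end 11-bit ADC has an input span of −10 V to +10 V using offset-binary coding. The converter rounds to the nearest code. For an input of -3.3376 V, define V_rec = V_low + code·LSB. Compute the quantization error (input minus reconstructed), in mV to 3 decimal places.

LSB = 20/2^11 = 9.766 mV.
(V_in − V_low)/LSB = (-3.3376 − (−10))/0.00976562 = 682.2298 → code 682 (round).
Reconstructed: -3.3398438 V.
V_in − V_rec = 0.00224375 V = 2.244 mV.

2.244 mV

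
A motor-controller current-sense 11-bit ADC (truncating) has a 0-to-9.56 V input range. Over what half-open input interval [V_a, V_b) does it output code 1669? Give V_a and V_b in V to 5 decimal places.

LSB = 9.56/2^11 = 4.668 mV.
V_a = V_low + 1669·LSB = 7.79084 V; V_b = V_low + 1670·LSB = 7.79551 V.

[7.79084 V, 7.79551 V)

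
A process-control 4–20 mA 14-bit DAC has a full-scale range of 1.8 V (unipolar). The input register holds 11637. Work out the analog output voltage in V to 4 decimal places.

1.2785 V

LSB = 1.8 V / 2^14 = 109.86 µV.
V_out = 0 + 11637 × 0.000109863 V = 1.27848 V.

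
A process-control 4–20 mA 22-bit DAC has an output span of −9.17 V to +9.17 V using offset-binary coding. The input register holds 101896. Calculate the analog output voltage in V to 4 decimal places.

-8.7244 V

LSB = 18.34 V / 2^22 = 4.37 µV.
V_out = (−9.17) + 101896 × 4.3726e-06 V = -8.72445 V.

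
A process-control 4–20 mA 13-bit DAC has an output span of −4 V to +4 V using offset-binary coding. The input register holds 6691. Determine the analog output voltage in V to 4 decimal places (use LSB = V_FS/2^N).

LSB = 8 V / 2^13 = 0.977 mV.
V_out = (−4) + 6691 × 0.000976562 V = 2.53418 V.

2.5342 V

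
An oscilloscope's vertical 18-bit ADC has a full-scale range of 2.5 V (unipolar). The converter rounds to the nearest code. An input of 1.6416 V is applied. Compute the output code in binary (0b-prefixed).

Full-scale span = 2.5 V; LSB = 2.5/2^18 = 9.54 µV.
(1.6416 − 0) / 9.53674e-06 = 172134.236 LSBs.
So the output code is 172134.
In binary (0b-prefixed): 0b101010000001100110.

code 0b101010000001100110 (decimal 172134)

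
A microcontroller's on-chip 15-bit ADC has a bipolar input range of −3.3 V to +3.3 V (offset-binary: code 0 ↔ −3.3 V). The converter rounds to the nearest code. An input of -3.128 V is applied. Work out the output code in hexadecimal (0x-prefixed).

LSB = 6.6 V / 32768 = 201.42 µV.
Input sits at 853.954 steps above V_low.
round(853.954) = 854.
In hexadecimal (0x-prefixed): 0x356.

code 0x356 (decimal 854)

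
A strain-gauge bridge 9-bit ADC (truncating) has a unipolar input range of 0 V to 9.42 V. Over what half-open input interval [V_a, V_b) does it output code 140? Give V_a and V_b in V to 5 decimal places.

LSB = 9.42/2^9 = 18.398 mV.
V_a = V_low + 140·LSB = 2.57578 V; V_b = V_low + 141·LSB = 2.59418 V.

[2.57578 V, 2.59418 V)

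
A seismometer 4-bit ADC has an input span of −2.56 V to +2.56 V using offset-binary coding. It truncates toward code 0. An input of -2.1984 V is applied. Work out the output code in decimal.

With 16 levels over 5.12 V, one step is 320.000 mV.
Input sits at 1.130 steps above V_low.
So the output code is 1.

code 1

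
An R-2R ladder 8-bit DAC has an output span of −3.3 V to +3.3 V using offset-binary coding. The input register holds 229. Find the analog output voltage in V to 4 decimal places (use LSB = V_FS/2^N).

2.6039 V

LSB = 6.6 V / 2^8 = 25.781 mV.
V_out = (−3.3) + 229 × 0.0257812 V = 2.60391 V.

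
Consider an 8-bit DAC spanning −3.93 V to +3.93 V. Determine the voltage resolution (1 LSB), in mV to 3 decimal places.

30.703 mV

Full-scale span = 7.86 V.
LSB = 7.86 / 2^8 = 7.86 / 256 = 0.0307031 V = 30.703 mV.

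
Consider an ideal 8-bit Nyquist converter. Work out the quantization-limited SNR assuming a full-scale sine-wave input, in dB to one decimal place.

49.9 dB

SNR ≈ 6.02·N + 1.76 dB = 6.02·8 + 1.76 = 49.92 dB.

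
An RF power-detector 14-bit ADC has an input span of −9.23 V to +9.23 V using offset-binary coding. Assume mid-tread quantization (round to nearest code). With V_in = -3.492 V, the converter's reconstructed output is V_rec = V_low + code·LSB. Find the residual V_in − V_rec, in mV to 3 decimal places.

LSB = 18.46/2^14 = 1.127 mV.
(-3.492 − (−9.23))/0.00112671 = 5092.7081; round gives code 5093.
Reconstructed: -3.4916711 V.
Difference: -0.000328857 V → -0.329 mV.

-0.329 mV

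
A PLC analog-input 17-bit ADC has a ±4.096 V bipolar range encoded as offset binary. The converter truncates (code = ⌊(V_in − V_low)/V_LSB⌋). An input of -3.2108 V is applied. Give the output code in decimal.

code 14163

With 131072 levels over 8.192 V, one step is 62.50 µV.
(V_in − V_low)/LSB = (-3.2108 − (−4.096)) / 6.25e-05 = 14163.200.
So the output code is 14163.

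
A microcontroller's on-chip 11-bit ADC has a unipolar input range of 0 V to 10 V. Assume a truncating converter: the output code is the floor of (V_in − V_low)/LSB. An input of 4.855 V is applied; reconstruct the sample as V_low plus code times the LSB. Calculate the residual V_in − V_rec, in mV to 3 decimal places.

Step size: 10 V ÷ 2^11 = 4.883 mV.
(V_in − V_low)/LSB = (4.855 − 0)/0.00488281 = 994.3040 → code 994 (floor).
Reconstructed: 4.8535156 V.
V_in − V_rec = 0.00148438 V = 1.484 mV.

1.484 mV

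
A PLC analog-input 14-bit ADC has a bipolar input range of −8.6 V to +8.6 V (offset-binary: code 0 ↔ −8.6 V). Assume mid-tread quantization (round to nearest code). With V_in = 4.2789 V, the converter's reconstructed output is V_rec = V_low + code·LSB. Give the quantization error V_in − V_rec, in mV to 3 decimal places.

LSB = 17.2/2^14 = 1.050 mV.
(V_in − V_low)/LSB = (4.2789 − (−8.6))/0.0010498 = 12267.9010 → code 12268 (round).
V_rec = (−8.6) + 12268·0.0010498 = 4.2790039 V.
Difference: -0.000103906 V → -0.104 mV.

-0.104 mV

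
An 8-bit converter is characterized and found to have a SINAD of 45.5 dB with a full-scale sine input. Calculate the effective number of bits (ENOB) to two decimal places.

ENOB = (SINAD − 1.76) / 6.02 = (45.5 − 1.76)/6.02 = 7.266.

7.27 bits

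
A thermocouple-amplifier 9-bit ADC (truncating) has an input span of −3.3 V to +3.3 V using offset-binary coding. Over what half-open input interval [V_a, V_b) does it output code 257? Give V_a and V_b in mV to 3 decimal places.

[12.891 mV, 25.781 mV)

LSB = 6.6/2^9 = 12.891 mV.
V_a = V_low + 257·LSB = 0.0128906 V; V_b = V_low + 258·LSB = 0.0257812 V.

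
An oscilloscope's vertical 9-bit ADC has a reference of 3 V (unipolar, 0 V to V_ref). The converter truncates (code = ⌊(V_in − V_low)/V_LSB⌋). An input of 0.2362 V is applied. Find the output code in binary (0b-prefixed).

LSB = 3 V / 512 = 5.859 mV.
(V_in − V_low)/LSB = (0.2362 − 0) / 0.00585938 = 40.311.
⌊·⌋(40.311) = 40.
In binary (0b-prefixed): 0b101000.

code 0b101000 (decimal 40)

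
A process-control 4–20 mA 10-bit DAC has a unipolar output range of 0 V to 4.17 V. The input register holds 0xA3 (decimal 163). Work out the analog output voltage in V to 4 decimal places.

0.6638 V

LSB = 4.17 V / 2^10 = 4.072 mV.
Code 0xA3 = 163 decimal.
V_out = 0 + 163 × 0.00407227 V = 0.663779 V.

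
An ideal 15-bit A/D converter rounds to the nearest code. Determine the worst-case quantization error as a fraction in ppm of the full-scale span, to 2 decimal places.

Rounding → worst-case error = ½ LSB = V_FS/2^16, so 1e+06/65536 = 15.2588 ppm of full scale.

15.26 ppm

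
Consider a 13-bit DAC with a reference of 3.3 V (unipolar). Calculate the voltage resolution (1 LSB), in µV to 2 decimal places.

402.83 µV

Full-scale span = 3.3 V.
LSB = 3.3 / 2^13 = 3.3 / 8192 = 0.000402832 V = 402.83 µV.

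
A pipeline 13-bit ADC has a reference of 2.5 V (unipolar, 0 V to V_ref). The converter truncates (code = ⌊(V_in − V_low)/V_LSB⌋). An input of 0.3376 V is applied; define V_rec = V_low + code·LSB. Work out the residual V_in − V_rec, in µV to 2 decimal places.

75.59 µV

LSB = 2.5/2^13 = 305.18 µV.
(V_in − V_low)/LSB = (0.3376 − 0)/0.000305176 = 1106.2477 → code 1106 (floor).
Reconstructed: 0.33752441 V.
Error = 0.3376 − 0.33752441 = 7.55859e-05 V = 75.59 µV.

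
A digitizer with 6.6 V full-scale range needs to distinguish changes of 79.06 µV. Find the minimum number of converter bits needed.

Number of steps required ≥ 6.6 V / 79.06 µV = 83480.90.
Need 2^N ≥ 83480.90; 2^16 = 65536, 2^17 = 131072.
Minimum N = 17.

17 bits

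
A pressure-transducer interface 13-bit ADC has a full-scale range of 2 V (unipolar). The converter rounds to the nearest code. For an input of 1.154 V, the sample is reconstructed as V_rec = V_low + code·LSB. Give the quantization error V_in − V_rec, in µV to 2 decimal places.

LSB = 2/2^13 = 244.14 µV.
(V_in − V_low)/LSB = (1.154 − 0)/0.000244141 = 4726.7840 → code 4727 (round).
Reconstructed: 1.1540527 V.
Difference: -5.27344e-05 V → -52.73 µV.

-52.73 µV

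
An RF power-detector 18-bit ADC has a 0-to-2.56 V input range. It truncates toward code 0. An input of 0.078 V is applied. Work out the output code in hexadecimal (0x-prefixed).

code 0x1F33 (decimal 7987)

LSB = 2.56 V / 262144 = 9.77 µV.
(0.078 − 0) / 9.76563e-06 = 7987.200 LSBs.
So the output code is 7987.
In hexadecimal (0x-prefixed): 0x1F33.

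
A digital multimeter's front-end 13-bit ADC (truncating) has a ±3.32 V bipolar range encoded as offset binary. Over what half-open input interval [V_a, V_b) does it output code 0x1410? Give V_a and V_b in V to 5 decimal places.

LSB = 6.64/2^13 = 0.811 mV.
Code 0x1410 = 5136 decimal.
V_a = V_low + 5136·LSB = 0.842969 V; V_b = V_low + 5137·LSB = 0.843779 V.

[0.84297 V, 0.84378 V)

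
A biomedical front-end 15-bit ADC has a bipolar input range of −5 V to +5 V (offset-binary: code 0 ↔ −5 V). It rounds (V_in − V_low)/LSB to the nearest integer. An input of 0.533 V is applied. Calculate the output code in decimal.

Full-scale span = 10 V; LSB = 10/2^15 = 305.18 µV.
Input sits at 18130.534 steps above V_low.
round(18130.534) = 18131.

code 18131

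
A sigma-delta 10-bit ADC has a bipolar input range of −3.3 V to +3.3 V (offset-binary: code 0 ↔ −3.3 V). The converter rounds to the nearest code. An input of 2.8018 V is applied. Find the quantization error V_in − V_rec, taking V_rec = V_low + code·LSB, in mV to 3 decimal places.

-1.911 mV

LSB = 6.6/2^10 = 6.445 mV.
Scaled input = 946.7035 LSBs, so code = 947.
Reconstructed: 2.8037109 V.
Difference: -0.00191094 V → -1.911 mV.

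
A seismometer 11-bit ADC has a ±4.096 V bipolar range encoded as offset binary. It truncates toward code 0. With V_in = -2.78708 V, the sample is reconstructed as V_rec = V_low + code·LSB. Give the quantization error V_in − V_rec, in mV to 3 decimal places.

One LSB is 8.192 V / 2048 = 4.000 mV.
Scaled input = 327.2300 LSBs, so code = 327.
Reconstructed: -2.788 V.
Difference: 0.00092 V → 0.920 mV.

0.920 mV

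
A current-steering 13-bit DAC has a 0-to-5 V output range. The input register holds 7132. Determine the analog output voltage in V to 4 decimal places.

LSB = 5 V / 2^13 = 0.610 mV.
V_out = 0 + 7132 × 0.000610352 V = 4.35303 V.

4.3530 V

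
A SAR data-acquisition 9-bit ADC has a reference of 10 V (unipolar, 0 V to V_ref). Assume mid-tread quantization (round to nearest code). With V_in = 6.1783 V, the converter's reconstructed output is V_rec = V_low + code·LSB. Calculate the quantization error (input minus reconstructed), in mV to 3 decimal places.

LSB = 10/2^9 = 19.531 mV.
(V_in − V_low)/LSB = (6.1783 − 0)/0.0195312 = 316.3290 → code 316 (round).
Reconstructed: 6.171875 V.
Error = 6.1783 − 6.171875 = 0.006425 V = 6.425 mV.

6.425 mV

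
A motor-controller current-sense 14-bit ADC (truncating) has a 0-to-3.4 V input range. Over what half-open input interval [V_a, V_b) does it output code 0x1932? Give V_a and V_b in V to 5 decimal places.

[1.33850 V, 1.33871 V)

LSB = 3.4/2^14 = 207.52 µV.
Code 0x1932 = 6450 decimal.
V_a = V_low + 6450·LSB = 1.3385 V; V_b = V_low + 6451·LSB = 1.33871 V.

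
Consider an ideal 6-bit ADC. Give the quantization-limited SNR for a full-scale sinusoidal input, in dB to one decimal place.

37.9 dB

SNR ≈ 6.02·N + 1.76 dB = 6.02·6 + 1.76 = 37.88 dB.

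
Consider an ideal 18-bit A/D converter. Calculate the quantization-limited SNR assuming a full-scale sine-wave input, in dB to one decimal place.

110.1 dB

SNR ≈ 6.02·N + 1.76 dB = 6.02·18 + 1.76 = 110.12 dB.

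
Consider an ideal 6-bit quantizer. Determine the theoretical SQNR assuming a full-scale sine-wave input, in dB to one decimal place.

SNR ≈ 6.02·N + 1.76 dB = 6.02·6 + 1.76 = 37.88 dB.

37.9 dB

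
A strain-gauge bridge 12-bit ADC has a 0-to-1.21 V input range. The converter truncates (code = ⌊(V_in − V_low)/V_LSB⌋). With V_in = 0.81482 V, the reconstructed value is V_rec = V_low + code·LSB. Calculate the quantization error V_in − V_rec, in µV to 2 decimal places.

78.79 µV

One LSB is 1.21 V / 4096 = 295.41 µV.
Scaled input = 2758.2667 LSBs, so code = 2758.
V_rec = 0 + 2758·0.00029541 = 0.81474121 V.
V_in − V_rec = 7.87891e-05 V = 78.79 µV.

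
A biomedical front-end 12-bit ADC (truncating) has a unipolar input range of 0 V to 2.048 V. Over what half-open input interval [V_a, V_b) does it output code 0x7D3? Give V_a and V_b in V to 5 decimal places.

LSB = 2.048/2^12 = 0.500 mV.
Code 0x7D3 = 2003 decimal.
V_a = V_low + 2003·LSB = 1.0015 V; V_b = V_low + 2004·LSB = 1.002 V.

[1.00150 V, 1.00200 V)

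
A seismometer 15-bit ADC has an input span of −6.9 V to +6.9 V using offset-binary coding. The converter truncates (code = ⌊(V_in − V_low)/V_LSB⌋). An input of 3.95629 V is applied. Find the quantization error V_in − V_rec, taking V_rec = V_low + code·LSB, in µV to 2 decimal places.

LSB = 13.8/2^15 = 421.14 µV.
Scaled input = 25778.1819 LSBs, so code = 25778.
Reconstructed: 3.9562134 V.
V_in − V_rec = 7.66211e-05 V = 76.62 µV.

76.62 µV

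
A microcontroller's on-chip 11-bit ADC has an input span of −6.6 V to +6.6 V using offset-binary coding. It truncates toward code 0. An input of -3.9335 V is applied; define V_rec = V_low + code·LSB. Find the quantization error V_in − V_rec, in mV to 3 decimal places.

4.586 mV

Step size: 13.2 V ÷ 2^11 = 6.445 mV.
(V_in − V_low)/LSB = (-3.9335 − (−6.6))/0.00644531 = 413.7115 → code 413 (floor).
Reconstructed: -3.9380859 V.
V_in − V_rec = 0.00458594 V = 4.586 mV.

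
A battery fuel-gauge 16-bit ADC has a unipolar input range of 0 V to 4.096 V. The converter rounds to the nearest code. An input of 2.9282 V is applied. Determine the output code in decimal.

code 46851

LSB = 4.096 V / 65536 = 62.50 µV.
(V_in − V_low)/LSB = (2.9282 − 0) / 6.25e-05 = 46851.200.
round(46851.200) = 46851.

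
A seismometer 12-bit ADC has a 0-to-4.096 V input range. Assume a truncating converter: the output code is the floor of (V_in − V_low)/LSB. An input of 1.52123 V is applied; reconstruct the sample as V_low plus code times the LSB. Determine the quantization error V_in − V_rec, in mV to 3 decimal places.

LSB = 4.096/2^12 = 1.000 mV.
(1.52123 − 0)/0.001 = 1521.2300; ⌊·⌋ gives code 1521.
V_rec = 0 + 1521·0.001 = 1.521 V.
Error = 1.52123 − 1.521 = 0.00023 V = 0.230 mV.

0.230 mV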